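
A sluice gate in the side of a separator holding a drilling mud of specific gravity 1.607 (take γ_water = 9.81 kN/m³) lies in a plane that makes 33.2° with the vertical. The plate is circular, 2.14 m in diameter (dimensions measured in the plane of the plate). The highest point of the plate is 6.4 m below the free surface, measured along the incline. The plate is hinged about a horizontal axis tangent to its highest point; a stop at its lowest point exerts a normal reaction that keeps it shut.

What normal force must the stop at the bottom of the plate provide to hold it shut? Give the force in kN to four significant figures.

γ = 1.607 × 9.81 = 15.76467 kN/m³.
The plate makes 33.2° with the vertical, i.e. θ = 90° − 33.2° = 56.8° to the horizontal. Measuring y along the incline from the free-surface line, vertical depth h = y·sinθ with sinθ = 0.836764.
The centroid is at the centre, 1.07 m below the top of the plate, so y_c = 6.4 + 1.07 = 7.47 m and h_c = 7.47 × 0.836764 = 6.25063 m.
A = π(1.07)² = 3.59681 m².
Resultant F = γ·h_c·A = 15.76467 × 6.25063 × 3.59681 = 354.426 kN.
I_c = πr⁴/4 = π × 1.07⁴/4 = 1.0295 m⁴.
Centre of pressure: y_p = y_c + I_c/(y_c·A) = 7.47 + 1.0295/(7.47 × 3.59681) = 7.47 + 0.0383167 = 7.50832 m along the plane.
The resultant acts 1.07 + 0.0383167 = 1.10832 m (along the plate) below the hinge at the top edge, so the moment about the hinge is M = F × 1.10832 = 354.426 × 1.10832 = 392.817 kN·m.
A normal force at the bottom, 2.14 m from the hinge, must supply this moment: P = 392.817/2.14 = 183.559 kN.

P ≈ 183.6 kN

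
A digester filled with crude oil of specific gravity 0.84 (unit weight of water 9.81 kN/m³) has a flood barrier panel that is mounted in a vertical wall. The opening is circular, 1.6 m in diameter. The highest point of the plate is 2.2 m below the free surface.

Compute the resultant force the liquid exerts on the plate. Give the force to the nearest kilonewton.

γ = 0.84 × 9.81 = 8.2404 kN/m³.
The centroid is at the centre, 0.8 m below the top of the plate, so the centroid depth is h_c = 2.2 + 0.8 = 3 m.
A = π(0.8)² = 2.01062 m².
Resultant F = γ·h_c·A = 8.2404 × 3 × 2.01062 = 49.7049 kN.

F ≈ 50 kN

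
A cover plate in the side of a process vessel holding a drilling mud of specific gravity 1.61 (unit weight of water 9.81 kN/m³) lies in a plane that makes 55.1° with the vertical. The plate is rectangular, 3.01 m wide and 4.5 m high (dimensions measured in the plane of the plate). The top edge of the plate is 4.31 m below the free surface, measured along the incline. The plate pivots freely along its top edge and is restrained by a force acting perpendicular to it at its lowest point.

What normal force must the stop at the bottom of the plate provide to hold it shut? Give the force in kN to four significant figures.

P ≈ 447.4 kN

γ = 1.61 × 9.81 = 15.7941 kN/m³.
The plate makes 55.1° with the vertical, i.e. θ = 90° − 55.1° = 34.9° to the horizontal. Measuring y along the incline from the free-surface line, vertical depth h = y·sinθ with sinθ = 0.572146.
The centroid lies 4.5/2 = 2.25 m below the top edge, so y_c = 4.31 + 2.25 = 6.56 m and h_c = 6.56 × 0.572146 = 3.75328 m.
A = 3.01 × 4.5 = 13.545 m².
Resultant F = γ·h_c·A = 15.7941 × 3.75328 × 13.545 = 802.943 kN.
I_c = b·h³/12 = 3.01 × 4.5³/12 = 22.8572 m⁴.
Centre of pressure: y_p = y_c + I_c/(y_c·A) = 6.56 + 22.8572/(6.56 × 13.545) = 6.56 + 0.257241 = 6.81724 m along the plane.
The resultant acts 2.25 + 0.257241 = 2.50724 m (along the plate) below the hinge at the top edge, so the moment about the hinge is M = F × 2.50724 = 802.943 × 2.50724 = 2013.17 kN·m.
A normal force at the bottom, 4.5 m from the hinge, must supply this moment: P = 2013.17/4.5 = 447.371 kN.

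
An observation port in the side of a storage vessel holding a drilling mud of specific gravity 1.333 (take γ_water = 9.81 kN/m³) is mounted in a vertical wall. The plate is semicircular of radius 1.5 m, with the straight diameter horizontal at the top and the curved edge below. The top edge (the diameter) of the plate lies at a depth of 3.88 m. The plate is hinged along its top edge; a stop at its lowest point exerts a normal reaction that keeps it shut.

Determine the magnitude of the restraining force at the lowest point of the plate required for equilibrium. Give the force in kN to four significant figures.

P ≈ 93.44 kN

γ = 1.333 × 9.81 = 13.07673 kN/m³.
The centroid of a semicircle lies 4r/(3π) = 0.63662 m from the diameter, here below the top edge, so the centroid depth is h_c = 3.88 + 0.63662 = 4.51662 m.
A = πr²/2 = π × 1.5²/2 = 3.53429 m².
Resultant F = γ·h_c·A = 13.07673 × 4.51662 × 3.53429 = 208.744 kN.
I_c = (π/8 − 8/(9π))·r⁴ = 0.109757 × 1.5⁴ = 0.555645 m⁴.
Centre of pressure: y_p = y_c + I_c/(y_c·A) = 4.51662 + 0.555645/(4.51662 × 3.53429) = 4.51662 + 0.0348082 = 4.55143 m along the plane.
The resultant acts 0.63662 + 0.0348082 = 0.671428 m (along the plate) below the hinge at the top edge, so the moment about the hinge is M = F × 0.671428 = 208.744 × 0.671428 = 140.157 kN·m.
A normal force at the bottom, 1.5 m from the hinge, must supply this moment: P = 140.157/1.5 = 93.438 kN.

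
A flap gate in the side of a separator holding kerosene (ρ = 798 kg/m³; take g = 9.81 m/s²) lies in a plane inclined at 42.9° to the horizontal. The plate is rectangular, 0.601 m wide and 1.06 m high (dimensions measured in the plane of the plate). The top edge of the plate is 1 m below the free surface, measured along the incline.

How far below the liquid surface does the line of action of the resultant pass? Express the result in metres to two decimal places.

γ = ρg = 798 × 9.81 / 1000 = 7.82838 kN/m³.
Let θ = 42.9° be the plate's angle to the horizontal; measure y along the incline from where the plane meets the free surface. Vertical depth h = y·sinθ with sinθ = 0.680721.
The centroid lies 1.06/2 = 0.53 m below the top edge, so y_c = 1 + 0.53 = 1.53 m and h_c = 1.53 × 0.680721 = 1.0415 m.
A = 0.601 × 1.06 = 0.63706 m².
Resultant F = γ·h_c·A = 7.82838 × 1.0415 × 0.63706 = 5.19411 kN.
I_c = b·h³/12 = 0.601 × 1.06³/12 = 0.0596501 m⁴.
Centre of pressure: y_p = y_c + I_c/(y_c·A) = 1.53 + 0.0596501/(1.53 × 0.63706) = 1.53 + 0.0611983 = 1.5912 m along the plane.
Vertically, h_p = y_p·sinθ = 1.5912 × 0.680721 = 1.08316 m.

h_p = 1.08 m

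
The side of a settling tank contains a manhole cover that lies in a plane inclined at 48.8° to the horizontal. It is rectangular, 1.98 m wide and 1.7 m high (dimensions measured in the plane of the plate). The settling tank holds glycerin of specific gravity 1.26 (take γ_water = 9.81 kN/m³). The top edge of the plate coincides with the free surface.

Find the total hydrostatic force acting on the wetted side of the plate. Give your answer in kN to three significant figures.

F ≈ 26.6 kN

γ = 1.26 × 9.81 = 12.3606 kN/m³.
Let θ = 48.8° be the plate's angle to the horizontal; measure y along the incline from where the plane meets the free surface. Vertical depth h = y·sinθ with sinθ = 0.752415.
The centroid lies 1.7/2 = 0.85 m below the top edge, so y_c = 0.85 m and h_c = 0.85 × 0.752415 = 0.639553 m.
A = 1.98 × 1.7 = 3.366 m².
Resultant F = γ·h_c·A = 12.3606 × 0.639553 × 3.366 = 26.6091 kN.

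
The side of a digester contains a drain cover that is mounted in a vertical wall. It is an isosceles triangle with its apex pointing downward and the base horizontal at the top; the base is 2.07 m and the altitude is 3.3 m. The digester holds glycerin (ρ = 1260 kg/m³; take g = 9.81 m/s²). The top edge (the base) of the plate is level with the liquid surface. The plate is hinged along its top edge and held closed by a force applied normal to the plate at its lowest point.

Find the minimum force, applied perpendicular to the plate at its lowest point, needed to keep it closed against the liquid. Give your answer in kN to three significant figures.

γ = ρg = 1260 × 9.81 / 1000 = 12.3606 kN/m³.
With the apex down, the centroid sits h/3 = 3.3/3 = 1.1 m below the base (the top edge), so the centroid depth is h_c = 1.1 m.
A = ½ × 2.07 × 3.3 = 3.4155 m².
Resultant F = γ·h_c·A = 12.3606 × 1.1 × 3.4155 = 46.4394 kN.
I_c = b·h³/36 = 2.07 × 3.3³/36 = 2.06638 m⁴.
Centre of pressure: y_p = y_c + I_c/(y_c·A) = 1.1 + 2.06638/(1.1 × 3.4155) = 1.1 + 0.550001 = 1.65 m along the plane.
The resultant acts 1.1 + 0.550001 = 1.65 m (along the plate) below the hinge at the top edge, so the moment about the hinge is M = F × 1.65 = 46.4394 × 1.65 = 76.625 kN·m.
A normal force at the bottom, 3.3 m from the hinge, must supply this moment: P = 76.625/3.3 = 23.2197 kN.

P ≈ 23.2 kN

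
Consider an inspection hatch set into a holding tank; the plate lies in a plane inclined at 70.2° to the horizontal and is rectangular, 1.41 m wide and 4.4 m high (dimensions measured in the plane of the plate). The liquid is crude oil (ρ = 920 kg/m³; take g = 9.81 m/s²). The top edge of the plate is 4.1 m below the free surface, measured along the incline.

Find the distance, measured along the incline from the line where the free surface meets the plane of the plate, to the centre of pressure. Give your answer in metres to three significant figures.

γ = ρg = 920 × 9.81 / 1000 = 9.0252 kN/m³.
Let θ = 70.2° be the plate's angle to the horizontal; measure y along the incline from where the plane meets the free surface. Vertical depth h = y·sinθ with sinθ = 0.940881.
The centroid lies 4.4/2 = 2.2 m below the top edge, so y_c = 4.1 + 2.2 = 6.3 m and h_c = 6.3 × 0.940881 = 5.92755 m.
A = 1.41 × 4.4 = 6.204 m².
Resultant F = γ·h_c·A = 9.0252 × 5.92755 × 6.204 = 331.897 kN.
I_c = b·h³/12 = 1.41 × 4.4³/12 = 10.0091 m⁴.
Centre of pressure: y_p = y_c + I_c/(y_c·A) = 6.3 + 10.0091/(6.3 × 6.204) = 6.3 + 0.256084 = 6.55608 m along the plane.

y_p = 6.56 m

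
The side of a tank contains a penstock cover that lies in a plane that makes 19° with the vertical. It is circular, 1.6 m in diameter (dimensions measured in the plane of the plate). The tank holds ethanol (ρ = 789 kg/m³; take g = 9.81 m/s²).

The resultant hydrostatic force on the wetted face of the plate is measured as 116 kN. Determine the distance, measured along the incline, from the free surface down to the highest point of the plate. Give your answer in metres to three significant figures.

γ = ρg = 789 × 9.81 / 1000 = 7.74009 kN/m³.
A = π(0.8)² = 2.01062 m².
From F = γ·h_c·A, the centroid depth is h_c = 116/(7.74009 × 2.01062) = 7.45387 m.
The plate makes 19° with the vertical, i.e. θ = 90° − 19° = 71° to the horizontal. Measuring y along the incline from the free-surface line, vertical depth h = y·sinθ with sinθ = 0.945519.
Along the incline, y_c = h_c/sinθ = 7.45387/0.945519 = 7.88336 m.
The centroid is at the centre, 0.8 m below the top of the plate, so the highest point sits at y_top = 7.88336 − 0.8 = 7.08336 m along the incline.

y_top ≈ 7.08 m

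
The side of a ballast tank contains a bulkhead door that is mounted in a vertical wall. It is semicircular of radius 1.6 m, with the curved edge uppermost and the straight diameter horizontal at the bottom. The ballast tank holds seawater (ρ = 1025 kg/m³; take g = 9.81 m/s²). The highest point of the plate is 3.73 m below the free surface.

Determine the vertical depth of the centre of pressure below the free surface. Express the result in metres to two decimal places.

h_p = 4.69 m

γ = ρg = 1025 × 9.81 / 1000 = 10.05525 kN/m³.
The centroid lies 4r/(3π) = 0.679061 m above the diameter, so r − 4r/(3π) = 1.6 − 0.679061 = 0.920939 m below the topmost point, so the centroid depth is h_c = 3.73 + 0.920939 = 4.65094 m.
A = πr²/2 = π × 1.6²/2 = 4.02124 m².
Resultant F = γ·h_c·A = 10.05525 × 4.65094 × 4.02124 = 188.059 kN.
I_c = (π/8 − 8/(9π))·r⁴ = 0.109757 × 1.6⁴ = 0.719303 m⁴.
Centre of pressure: y_p = y_c + I_c/(y_c·A) = 4.65094 + 0.719303/(4.65094 × 4.02124) = 4.65094 + 0.0384602 = 4.6894 m along the plane.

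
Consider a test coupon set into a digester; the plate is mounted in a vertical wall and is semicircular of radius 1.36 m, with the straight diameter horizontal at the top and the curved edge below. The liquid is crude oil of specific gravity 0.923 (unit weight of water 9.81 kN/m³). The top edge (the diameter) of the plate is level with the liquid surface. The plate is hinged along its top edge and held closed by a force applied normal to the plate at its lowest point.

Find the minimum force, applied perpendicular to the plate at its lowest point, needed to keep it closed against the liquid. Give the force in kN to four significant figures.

γ = 0.923 × 9.81 = 9.05463 kN/m³.
The centroid of a semicircle lies 4r/(3π) = 0.577202 m from the diameter, here below the top edge, so the centroid depth is h_c = 0.577202 m.
A = πr²/2 = π × 1.36²/2 = 2.90534 m².
Resultant F = γ·h_c·A = 9.05463 × 0.577202 × 2.90534 = 15.1843 kN.
I_c = (π/8 − 8/(9π))·r⁴ = 0.109757 × 1.36⁴ = 0.375481 m⁴.
Centre of pressure: y_p = y_c + I_c/(y_c·A) = 0.577202 + 0.375481/(0.577202 × 2.90534) = 0.577202 + 0.223905 = 0.801107 m along the plane.
The resultant acts 0.577202 + 0.223905 = 0.801107 m (along the plate) below the hinge at the top edge, so the moment about the hinge is M = F × 0.801107 = 15.1843 × 0.801107 = 12.1642 kN·m.
A normal force at the bottom, 1.36 m from the hinge, must supply this moment: P = 12.1642/1.36 = 8.94426 kN.

P ≈ 8.944 kN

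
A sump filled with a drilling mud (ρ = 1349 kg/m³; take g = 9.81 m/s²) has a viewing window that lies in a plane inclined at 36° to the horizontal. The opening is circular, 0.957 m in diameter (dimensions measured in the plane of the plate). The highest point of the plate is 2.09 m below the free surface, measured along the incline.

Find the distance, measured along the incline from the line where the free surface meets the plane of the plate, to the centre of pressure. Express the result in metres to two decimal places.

γ = ρg = 1349 × 9.81 / 1000 = 13.23369 kN/m³.
Let θ = 36° be the plate's angle to the horizontal; measure y along the incline from where the plane meets the free surface. Vertical depth h = y·sinθ with sinθ = 0.587785.
The centroid is at the centre, 0.4785 m below the top of the plate, so y_c = 2.09 + 0.4785 = 2.5685 m and h_c = 2.5685 × 0.587785 = 1.50973 m.
A = π(0.4785)² = 0.719306 m².
Resultant F = γ·h_c·A = 13.23369 × 1.50973 × 0.719306 = 14.3712 kN.
I_c = πr⁴/4 = π × 0.4785⁴/4 = 0.0411735 m⁴.
Centre of pressure: y_p = y_c + I_c/(y_c·A) = 2.5685 + 0.0411735/(2.5685 × 0.719306) = 2.5685 + 0.0222856 = 2.59079 m along the plane.

y_p = 2.59 m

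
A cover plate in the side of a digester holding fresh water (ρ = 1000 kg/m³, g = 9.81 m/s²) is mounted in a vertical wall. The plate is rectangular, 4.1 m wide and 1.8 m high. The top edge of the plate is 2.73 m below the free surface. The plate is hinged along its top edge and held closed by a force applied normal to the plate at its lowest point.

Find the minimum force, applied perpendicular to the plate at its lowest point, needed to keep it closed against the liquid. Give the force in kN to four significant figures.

γ = ρg = 1000 × 9.81 = 9810 N/m³ = 9.81 kN/m³.
The centroid lies 1.8/2 = 0.9 m below the top edge, so the centroid depth is h_c = 2.73 + 0.9 = 3.63 m.
A = 4.1 × 1.8 = 7.38 m².
Resultant F = γ·h_c·A = 9.81 × 3.63 × 7.38 = 262.804 kN.
I_c = b·h³/12 = 4.1 × 1.8³/12 = 1.9926 m⁴.
Centre of pressure: y_p = y_c + I_c/(y_c·A) = 3.63 + 1.9926/(3.63 × 7.38) = 3.63 + 0.0743802 = 3.70438 m along the plane.
The resultant acts 0.9 + 0.0743802 = 0.97438 m (along the plate) below the hinge at the top edge, so the moment about the hinge is M = F × 0.97438 = 262.804 × 0.97438 = 256.071 kN·m.
A normal force at the bottom, 1.8 m from the hinge, must supply this moment: P = 256.071/1.8 = 142.262 kN.

P ≈ 142.3 kN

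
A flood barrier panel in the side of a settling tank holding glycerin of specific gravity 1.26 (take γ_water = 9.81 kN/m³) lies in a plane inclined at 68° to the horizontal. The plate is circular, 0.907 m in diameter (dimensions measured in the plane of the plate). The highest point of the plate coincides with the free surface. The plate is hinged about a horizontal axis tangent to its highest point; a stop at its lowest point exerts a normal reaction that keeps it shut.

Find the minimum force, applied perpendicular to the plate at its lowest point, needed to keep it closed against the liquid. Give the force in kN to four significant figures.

γ = 1.26 × 9.81 = 12.3606 kN/m³.
Let θ = 68° be the plate's angle to the horizontal; measure y along the incline from where the plane meets the free surface. Vertical depth h = y·sinθ with sinθ = 0.927184.
The centroid is at the centre, 0.4535 m below the top of the plate, so y_c = 0.4535 m and h_c = 0.4535 × 0.927184 = 0.420478 m.
A = π(0.4535)² = 0.646107 m².
Resultant F = γ·h_c·A = 12.3606 × 0.420478 × 0.646107 = 3.35805 kN.
I_c = πr⁴/4 = π × 0.4535⁴/4 = 0.03322 m⁴.
Centre of pressure: y_p = y_c + I_c/(y_c·A) = 0.4535 + 0.03322/(0.4535 × 0.646107) = 0.4535 + 0.113375 = 0.566875 m along the plane.
The resultant acts 0.4535 + 0.113375 = 0.566875 m (along the plate) below the hinge at the top edge, so the moment about the hinge is M = F × 0.566875 = 3.35805 × 0.566875 = 1.90359 kN·m.
A normal force at the bottom, 0.907 m from the hinge, must supply this moment: P = 1.90359/0.907 = 2.09878 kN.

P ≈ 2.099 kN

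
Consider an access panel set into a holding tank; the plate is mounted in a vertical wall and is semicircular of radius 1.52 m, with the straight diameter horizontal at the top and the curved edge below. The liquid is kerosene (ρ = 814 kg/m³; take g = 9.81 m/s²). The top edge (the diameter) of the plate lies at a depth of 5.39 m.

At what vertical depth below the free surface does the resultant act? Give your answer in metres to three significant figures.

γ = ρg = 814 × 9.81 / 1000 = 7.98534 kN/m³.
The centroid of a semicircle lies 4r/(3π) = 0.645108 m from the diameter, here below the top edge, so the centroid depth is h_c = 5.39 + 0.645108 = 6.03511 m.
A = πr²/2 = π × 1.52²/2 = 3.62917 m².
Resultant F = γ·h_c·A = 7.98534 × 6.03511 × 3.62917 = 174.898 kN.
I_c = (π/8 − 8/(9π))·r⁴ = 0.109757 × 1.52⁴ = 0.585877 m⁴.
Centre of pressure: y_p = y_c + I_c/(y_c·A) = 6.03511 + 0.585877/(6.03511 × 3.62917) = 6.03511 + 0.0267494 = 6.06186 m along the plane.

h_p = 6.06 m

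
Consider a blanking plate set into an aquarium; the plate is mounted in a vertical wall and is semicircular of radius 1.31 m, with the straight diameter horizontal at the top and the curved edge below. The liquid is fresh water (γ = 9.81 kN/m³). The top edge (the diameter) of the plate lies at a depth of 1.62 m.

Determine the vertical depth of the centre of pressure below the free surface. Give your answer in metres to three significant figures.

h_p = 2.23 m

γ = 9.81 kN/m³.
The centroid of a semicircle lies 4r/(3π) = 0.555981 m from the diameter, here below the top edge, so the centroid depth is h_c = 1.62 + 0.555981 = 2.17598 m.
A = πr²/2 = π × 1.31²/2 = 2.69564 m².
Resultant F = γ·h_c·A = 9.81 × 2.17598 × 2.69564 = 57.5421 kN.
I_c = (π/8 − 8/(9π))·r⁴ = 0.109757 × 1.31⁴ = 0.323234 m⁴.
Centre of pressure: y_p = y_c + I_c/(y_c·A) = 2.17598 + 0.323234/(2.17598 × 2.69564) = 2.17598 + 0.0551062 = 2.23109 m along the plane.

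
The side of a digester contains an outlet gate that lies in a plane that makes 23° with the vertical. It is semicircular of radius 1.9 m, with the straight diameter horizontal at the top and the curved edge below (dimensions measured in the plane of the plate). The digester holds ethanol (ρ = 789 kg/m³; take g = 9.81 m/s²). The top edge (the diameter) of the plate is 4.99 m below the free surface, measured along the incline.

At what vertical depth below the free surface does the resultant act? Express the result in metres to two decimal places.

γ = ρg = 789 × 9.81 / 1000 = 7.74009 kN/m³.
The plate makes 23° with the vertical, i.e. θ = 90° − 23° = 67° to the horizontal. Measuring y along the incline from the free-surface line, vertical depth h = y·sinθ with sinθ = 0.920505.
The centroid of a semicircle lies 4r/(3π) = 0.806385 m from the diameter, here below the top edge, so y_c = 4.99 + 0.806385 = 5.79638 m and h_c = 5.79638 × 0.920505 = 5.3356 m.
A = πr²/2 = π × 1.9²/2 = 5.67057 m².
Resultant F = γ·h_c·A = 7.74009 × 5.3356 × 5.67057 = 234.183 kN.
I_c = (π/8 − 8/(9π))·r⁴ = 0.109757 × 1.9⁴ = 1.43036 m⁴.
Centre of pressure: y_p = y_c + I_c/(y_c·A) = 5.79638 + 1.43036/(5.79638 × 5.67057) = 5.79638 + 0.0435173 = 5.8399 m along the plane.
Vertically, h_p = y_p·sinθ = 5.8399 × 0.920505 = 5.37566 m.

h_p = 5.38 m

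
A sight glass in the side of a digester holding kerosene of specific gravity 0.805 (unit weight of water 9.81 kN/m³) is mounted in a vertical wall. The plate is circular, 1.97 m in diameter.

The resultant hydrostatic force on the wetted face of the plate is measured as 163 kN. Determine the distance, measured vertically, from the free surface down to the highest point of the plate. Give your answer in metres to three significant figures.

γ = 0.805 × 9.81 = 7.89705 kN/m³.
A = π(0.985)² = 3.04805 m².
From F = γ·h_c·A, the centroid depth is h_c = 163/(7.89705 × 3.04805) = 6.77175 m.
The centroid is at the centre, 0.985 m below the top of the plate, so the highest point sits at h_top = 6.77175 − 0.985 = 5.78675 m below the surface.

d_top ≈ 5.79 m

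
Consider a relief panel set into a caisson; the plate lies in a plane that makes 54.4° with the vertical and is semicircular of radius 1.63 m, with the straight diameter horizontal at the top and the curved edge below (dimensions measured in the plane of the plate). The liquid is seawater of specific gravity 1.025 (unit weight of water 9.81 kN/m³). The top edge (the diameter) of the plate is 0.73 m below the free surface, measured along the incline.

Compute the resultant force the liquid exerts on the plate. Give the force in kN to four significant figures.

F ≈ 34.73 kN

γ = 1.025 × 9.81 = 10.05525 kN/m³.
The plate makes 54.4° with the vertical, i.e. θ = 90° − 54.4° = 35.6° to the horizontal. Measuring y along the incline from the free-surface line, vertical depth h = y·sinθ with sinθ = 0.582123.
The centroid of a semicircle lies 4r/(3π) = 0.691793 m from the diameter, here below the top edge, so y_c = 0.73 + 0.691793 = 1.42179 m and h_c = 1.42179 × 0.582123 = 0.827657 m.
A = πr²/2 = π × 1.63²/2 = 4.17345 m².
Resultant F = γ·h_c·A = 10.05525 × 0.827657 × 4.17345 = 34.7327 kN.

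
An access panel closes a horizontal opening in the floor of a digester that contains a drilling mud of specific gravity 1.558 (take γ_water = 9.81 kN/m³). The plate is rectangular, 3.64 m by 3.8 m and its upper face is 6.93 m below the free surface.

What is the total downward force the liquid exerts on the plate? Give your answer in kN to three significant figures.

F ≈ 1470 kN

γ = 1.558 × 9.81 = 15.28398 kN/m³.
The plate is horizontal, so pressure is uniform at p = γ·h = 15.28398 × 6.93 = 105.918 kN/m².
A = 3.64 × 3.8 = 13.832 m².
F = p·A = 105.918 × 13.832 = 1465.06 kN.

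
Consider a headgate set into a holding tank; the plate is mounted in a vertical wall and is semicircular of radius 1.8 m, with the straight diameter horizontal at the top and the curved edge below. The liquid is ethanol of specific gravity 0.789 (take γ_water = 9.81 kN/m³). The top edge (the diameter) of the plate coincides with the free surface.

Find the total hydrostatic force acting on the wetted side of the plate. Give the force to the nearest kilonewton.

F ≈ 30 kN

γ = 0.789 × 9.81 = 7.74009 kN/m³.
The centroid of a semicircle lies 4r/(3π) = 0.763944 m from the diameter, here below the top edge, so the centroid depth is h_c = 0.763944 m.
A = πr²/2 = π × 1.8²/2 = 5.08938 m².
Resultant F = γ·h_c·A = 7.74009 × 0.763944 × 5.08938 = 30.0935 kN.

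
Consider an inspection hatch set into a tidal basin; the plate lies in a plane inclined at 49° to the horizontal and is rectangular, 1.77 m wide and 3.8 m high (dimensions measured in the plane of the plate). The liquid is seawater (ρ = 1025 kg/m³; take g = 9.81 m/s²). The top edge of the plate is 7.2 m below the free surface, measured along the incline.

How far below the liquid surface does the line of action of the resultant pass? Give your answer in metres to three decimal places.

γ = ρg = 1025 × 9.81 / 1000 = 10.05525 kN/m³.
Let θ = 49° be the plate's angle to the horizontal; measure y along the incline from where the plane meets the free surface. Vertical depth h = y·sinθ with sinθ = 0.754710.
The centroid lies 3.8/2 = 1.9 m below the top edge, so y_c = 7.2 + 1.9 = 9.1 m and h_c = 9.1 × 0.754710 = 6.86786 m.
A = 1.77 × 3.8 = 6.726 m².
Resultant F = γ·h_c·A = 10.05525 × 6.86786 × 6.726 = 464.484 kN.
I_c = b·h³/12 = 1.77 × 3.8³/12 = 8.09362 m⁴.
Centre of pressure: y_p = y_c + I_c/(y_c·A) = 9.1 + 8.09362/(9.1 × 6.726) = 9.1 + 0.132234 = 9.23223 m along the plane.
Vertically, h_p = y_p·sinθ = 9.23223 × 0.754710 = 6.96766 m.

h_p = 6.968 m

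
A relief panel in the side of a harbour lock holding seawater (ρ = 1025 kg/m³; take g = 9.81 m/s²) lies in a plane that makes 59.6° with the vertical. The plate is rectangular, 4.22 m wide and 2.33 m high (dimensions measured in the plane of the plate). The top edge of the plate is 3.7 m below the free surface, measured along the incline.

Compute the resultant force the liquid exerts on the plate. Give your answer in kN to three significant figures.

F ≈ 243 kN

γ = ρg = 1025 × 9.81 / 1000 = 10.05525 kN/m³.
The plate makes 59.6° with the vertical, i.e. θ = 90° − 59.6° = 30.4° to the horizontal. Measuring y along the incline from the free-surface line, vertical depth h = y·sinθ with sinθ = 0.506034.
The centroid lies 2.33/2 = 1.165 m below the top edge, so y_c = 3.7 + 1.165 = 4.865 m and h_c = 4.865 × 0.506034 = 2.46186 m.
A = 4.22 × 2.33 = 9.8326 m².
Resultant F = γ·h_c·A = 10.05525 × 2.46186 × 9.8326 = 243.402 kN.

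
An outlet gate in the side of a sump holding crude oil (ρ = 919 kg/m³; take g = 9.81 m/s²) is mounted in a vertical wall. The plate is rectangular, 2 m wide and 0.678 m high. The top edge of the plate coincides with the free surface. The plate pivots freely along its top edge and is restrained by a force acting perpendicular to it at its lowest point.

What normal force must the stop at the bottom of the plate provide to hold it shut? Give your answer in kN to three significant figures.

P ≈ 2.76 kN

γ = ρg = 919 × 9.81 / 1000 = 9.01539 kN/m³.
The centroid lies 0.678/2 = 0.339 m below the top edge, so the centroid depth is h_c = 0.339 m.
A = 2 × 0.678 = 1.356 m².
Resultant F = γ·h_c·A = 9.01539 × 0.339 × 1.356 = 4.14423 kN.
I_c = b·h³/12 = 2 × 0.678³/12 = 0.0519443 m⁴.
Centre of pressure: y_p = y_c + I_c/(y_c·A) = 0.339 + 0.0519443/(0.339 × 1.356) = 0.339 + 0.113 = 0.452 m along the plane.
The resultant acts 0.339 + 0.113 = 0.452 m (along the plate) below the hinge at the top edge, so the moment about the hinge is M = F × 0.452 = 4.14423 × 0.452 = 1.87319 kN·m.
A normal force at the bottom, 0.678 m from the hinge, must supply this moment: P = 1.87319/0.678 = 2.76282 kN.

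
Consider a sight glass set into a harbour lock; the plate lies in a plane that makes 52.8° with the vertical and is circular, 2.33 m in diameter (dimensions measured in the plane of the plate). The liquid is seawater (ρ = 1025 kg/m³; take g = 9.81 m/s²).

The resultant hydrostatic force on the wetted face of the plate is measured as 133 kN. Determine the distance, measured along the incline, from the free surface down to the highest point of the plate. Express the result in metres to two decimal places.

γ = ρg = 1025 × 9.81 / 1000 = 10.05525 kN/m³.
A = π(1.165)² = 4.26385 m².
From F = γ·h_c·A, the centroid depth is h_c = 133/(10.05525 × 4.26385) = 3.10211 m.
The plate makes 52.8° with the vertical, i.e. θ = 90° − 52.8° = 37.2° to the horizontal. Measuring y along the incline from the free-surface line, vertical depth h = y·sinθ with sinθ = 0.604599.
Along the incline, y_c = h_c/sinθ = 3.10211/0.604599 = 5.13086 m.
The centroid is at the centre, 1.165 m below the top of the plate, so the highest point sits at y_top = 5.13086 − 1.165 = 3.96586 m along the incline.

y_top ≈ 3.97 m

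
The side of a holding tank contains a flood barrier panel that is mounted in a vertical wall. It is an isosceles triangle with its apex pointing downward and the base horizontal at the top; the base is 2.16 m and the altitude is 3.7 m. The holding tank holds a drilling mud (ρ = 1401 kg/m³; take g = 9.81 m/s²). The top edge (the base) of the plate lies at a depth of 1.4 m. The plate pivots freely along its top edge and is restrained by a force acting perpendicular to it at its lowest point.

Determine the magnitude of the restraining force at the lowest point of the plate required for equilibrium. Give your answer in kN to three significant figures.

γ = ρg = 1401 × 9.81 / 1000 = 13.74381 kN/m³.
With the apex down, the centroid sits h/3 = 3.7/3 = 1.23333 m below the base (the top edge), so the centroid depth is h_c = 1.4 + 1.23333 = 2.63333 m.
A = ½ × 2.16 × 3.7 = 3.996 m².
Resultant F = γ·h_c·A = 13.74381 × 2.63333 × 3.996 = 144.623 kN.
I_c = b·h³/36 = 2.16 × 3.7³/36 = 3.03918 m⁴.
Centre of pressure: y_p = y_c + I_c/(y_c·A) = 2.63333 + 3.03918/(2.63333 × 3.996) = 2.63333 + 0.288819 = 2.92215 m along the plane.
The resultant acts 1.23333 + 0.288819 = 1.52215 m (along the plate) below the hinge at the top edge, so the moment about the hinge is M = F × 1.52215 = 144.623 × 1.52215 = 220.138 kN·m.
A normal force at the bottom, 3.7 m from the hinge, must supply this moment: P = 220.138/3.7 = 59.4968 kN.

P ≈ 59.5 kN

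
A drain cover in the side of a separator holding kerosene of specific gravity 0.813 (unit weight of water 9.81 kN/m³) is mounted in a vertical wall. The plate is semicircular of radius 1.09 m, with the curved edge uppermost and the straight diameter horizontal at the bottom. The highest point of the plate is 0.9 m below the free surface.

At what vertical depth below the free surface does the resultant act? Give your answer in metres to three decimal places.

γ = 0.813 × 9.81 = 7.97553 kN/m³.
The centroid lies 4r/(3π) = 0.46261 m above the diameter, so r − 4r/(3π) = 1.09 − 0.46261 = 0.62739 m below the topmost point, so the centroid depth is h_c = 0.9 + 0.62739 = 1.52739 m.
A = πr²/2 = π × 1.09²/2 = 1.86626 m².
Resultant F = γ·h_c·A = 7.97553 × 1.52739 × 1.86626 = 22.7343 kN.
I_c = (π/8 − 8/(9π))·r⁴ = 0.109757 × 1.09⁴ = 0.154931 m⁴.
Centre of pressure: y_p = y_c + I_c/(y_c·A) = 1.52739 + 0.154931/(1.52739 × 1.86626) = 1.52739 + 0.0543521 = 1.58174 m along the plane.

h_p = 1.582 m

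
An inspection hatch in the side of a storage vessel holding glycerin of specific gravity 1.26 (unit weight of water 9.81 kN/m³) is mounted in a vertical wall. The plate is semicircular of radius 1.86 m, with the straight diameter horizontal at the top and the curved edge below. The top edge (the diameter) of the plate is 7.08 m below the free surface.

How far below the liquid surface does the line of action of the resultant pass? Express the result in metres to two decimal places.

γ = 1.26 × 9.81 = 12.3606 kN/m³.
The centroid of a semicircle lies 4r/(3π) = 0.789409 m from the diameter, here below the top edge, so the centroid depth is h_c = 7.08 + 0.789409 = 7.86941 m.
A = πr²/2 = π × 1.86²/2 = 5.43433 m².
Resultant F = γ·h_c·A = 12.3606 × 7.86941 × 5.43433 = 528.601 kN.
I_c = (π/8 − 8/(9π))·r⁴ = 0.109757 × 1.86⁴ = 1.31366 m⁴.
Centre of pressure: y_p = y_c + I_c/(y_c·A) = 7.86941 + 1.31366/(7.86941 × 5.43433) = 7.86941 + 0.0307181 = 7.90013 m along the plane.

h_p = 7.90 m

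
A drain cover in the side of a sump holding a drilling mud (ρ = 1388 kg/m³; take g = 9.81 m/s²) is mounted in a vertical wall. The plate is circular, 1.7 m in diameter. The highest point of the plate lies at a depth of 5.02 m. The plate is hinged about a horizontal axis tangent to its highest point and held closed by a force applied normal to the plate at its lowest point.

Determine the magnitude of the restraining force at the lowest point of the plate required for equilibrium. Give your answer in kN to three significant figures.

P ≈ 94.0 kN

γ = ρg = 1388 × 9.81 / 1000 = 13.61628 kN/m³.
The centroid is at the centre, 0.85 m below the top of the plate, so the centroid depth is h_c = 5.02 + 0.85 = 5.87 m.
A = π(0.85)² = 2.2698 m².
Resultant F = γ·h_c·A = 13.61628 × 5.87 × 2.2698 = 181.42 kN.
I_c = πr⁴/4 = π × 0.85⁴/4 = 0.409983 m⁴.
Centre of pressure: y_p = y_c + I_c/(y_c·A) = 5.87 + 0.409983/(5.87 × 2.2698) = 5.87 + 0.0307709 = 5.90077 m along the plane.
The resultant acts 0.85 + 0.0307709 = 0.880771 m (along the plate) below the hinge at the top edge, so the moment about the hinge is M = F × 0.880771 = 181.42 × 0.880771 = 159.789 kN·m.
A normal force at the bottom, 1.7 m from the hinge, must supply this moment: P = 159.789/1.7 = 93.9935 kN.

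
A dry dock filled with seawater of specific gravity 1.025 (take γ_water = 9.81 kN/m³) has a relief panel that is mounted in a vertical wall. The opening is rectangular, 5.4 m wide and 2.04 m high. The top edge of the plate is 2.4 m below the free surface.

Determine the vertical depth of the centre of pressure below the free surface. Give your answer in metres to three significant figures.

h_p = 3.52 m

γ = 1.025 × 9.81 = 10.05525 kN/m³.
The centroid lies 2.04/2 = 1.02 m below the top edge, so the centroid depth is h_c = 2.4 + 1.02 = 3.42 m.
A = 5.4 × 2.04 = 11.016 m².
Resultant F = γ·h_c·A = 10.05525 × 3.42 × 11.016 = 378.829 kN.
I_c = b·h³/12 = 5.4 × 2.04³/12 = 3.82035 m⁴.
Centre of pressure: y_p = y_c + I_c/(y_c·A) = 3.42 + 3.82035/(3.42 × 11.016) = 3.42 + 0.101404 = 3.5214 m along the plane.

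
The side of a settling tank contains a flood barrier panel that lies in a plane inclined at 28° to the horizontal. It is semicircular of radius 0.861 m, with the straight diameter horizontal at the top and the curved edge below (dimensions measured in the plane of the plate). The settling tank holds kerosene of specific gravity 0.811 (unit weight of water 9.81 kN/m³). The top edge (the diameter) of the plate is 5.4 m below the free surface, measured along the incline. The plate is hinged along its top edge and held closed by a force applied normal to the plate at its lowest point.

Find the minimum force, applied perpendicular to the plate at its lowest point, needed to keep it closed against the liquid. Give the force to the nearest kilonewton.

P ≈ 11 kN

γ = 0.811 × 9.81 = 7.95591 kN/m³.
Let θ = 28° be the plate's angle to the horizontal; measure y along the incline from where the plane meets the free surface. Vertical depth h = y·sinθ with sinθ = 0.469472.
The centroid of a semicircle lies 4r/(3π) = 0.36542 m from the diameter, here below the top edge, so y_c = 5.4 + 0.36542 = 5.76542 m and h_c = 5.76542 × 0.469472 = 2.7067 m.
A = πr²/2 = π × 0.861²/2 = 1.16446 m².
Resultant F = γ·h_c·A = 7.95591 × 2.7067 × 1.16446 = 25.0758 kN.
I_c = (π/8 − 8/(9π))·r⁴ = 0.109757 × 0.861⁴ = 0.0603177 m⁴.
Centre of pressure: y_p = y_c + I_c/(y_c·A) = 5.76542 + 0.0603177/(5.76542 × 1.16446) = 5.76542 + 0.0089844 = 5.7744 m along the plane.
The resultant acts 0.36542 + 0.0089844 = 0.374404 m (along the plate) below the hinge at the top edge, so the moment about the hinge is M = F × 0.374404 = 25.0758 × 0.374404 = 9.38848 kN·m.
A normal force at the bottom, 0.861 m from the hinge, must supply this moment: P = 9.38848/0.861 = 10.9042 kN.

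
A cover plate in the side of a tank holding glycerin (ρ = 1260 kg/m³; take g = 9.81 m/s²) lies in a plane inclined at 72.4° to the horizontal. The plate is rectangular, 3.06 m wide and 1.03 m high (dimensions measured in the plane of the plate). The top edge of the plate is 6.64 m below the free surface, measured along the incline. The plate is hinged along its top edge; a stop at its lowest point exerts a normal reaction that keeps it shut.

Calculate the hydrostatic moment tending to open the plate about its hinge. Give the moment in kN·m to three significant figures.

M ≈ 140 kN·m

γ = ρg = 1260 × 9.81 / 1000 = 12.3606 kN/m³.
Let θ = 72.4° be the plate's angle to the horizontal; measure y along the incline from where the plane meets the free surface. Vertical depth h = y·sinθ with sinθ = 0.953191.
The centroid lies 1.03/2 = 0.515 m below the top edge, so y_c = 6.64 + 0.515 = 7.155 m and h_c = 7.155 × 0.953191 = 6.82008 m.
A = 3.06 × 1.03 = 3.1518 m².
Resultant F = γ·h_c·A = 12.3606 × 6.82008 × 3.1518 = 265.698 kN.
I_c = b·h³/12 = 3.06 × 1.03³/12 = 0.278645 m⁴.
Centre of pressure: y_p = y_c + I_c/(y_c·A) = 7.155 + 0.278645/(7.155 × 3.1518) = 7.155 + 0.0123561 = 7.16736 m along the plane.
The resultant acts 0.515 + 0.0123561 = 0.527356 m (along the plate) below the hinge at the top edge, so the moment about the hinge is M = F × 0.527356 = 265.698 × 0.527356 = 140.117 kN·m.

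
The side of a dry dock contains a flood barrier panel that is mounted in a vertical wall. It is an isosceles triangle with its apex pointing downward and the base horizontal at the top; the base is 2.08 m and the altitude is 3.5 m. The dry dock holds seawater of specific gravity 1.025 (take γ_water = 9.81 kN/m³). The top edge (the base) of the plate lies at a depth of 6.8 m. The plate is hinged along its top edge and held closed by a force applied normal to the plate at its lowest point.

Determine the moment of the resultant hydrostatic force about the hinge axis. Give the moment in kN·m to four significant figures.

γ = 1.025 × 9.81 = 10.05525 kN/m³.
With the apex down, the centroid sits h/3 = 3.5/3 = 1.16667 m below the base (the top edge), so the centroid depth is h_c = 6.8 + 1.16667 = 7.96667 m.
A = ½ × 2.08 × 3.5 = 3.64 m².
Resultant F = γ·h_c·A = 10.05525 × 7.96667 × 3.64 = 291.589 kN.
I_c = b·h³/36 = 2.08 × 3.5³/36 = 2.47722 m⁴.
Centre of pressure: y_p = y_c + I_c/(y_c·A) = 7.96667 + 2.47722/(7.96667 × 3.64) = 7.96667 + 0.0854253 = 8.0521 m along the plane.
The resultant acts 1.16667 + 0.0854253 = 1.2521 m (along the plate) below the hinge at the top edge, so the moment about the hinge is M = F × 1.2521 = 291.589 × 1.2521 = 365.099 kN·m.

M ≈ 365.1 kN·m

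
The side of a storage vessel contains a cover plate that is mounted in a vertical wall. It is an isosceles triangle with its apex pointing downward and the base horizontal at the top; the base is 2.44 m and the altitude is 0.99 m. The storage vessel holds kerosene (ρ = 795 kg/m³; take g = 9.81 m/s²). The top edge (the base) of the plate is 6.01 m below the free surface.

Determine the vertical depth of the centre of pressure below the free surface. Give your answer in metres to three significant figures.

h_p = 6.35 m

γ = ρg = 795 × 9.81 / 1000 = 7.79895 kN/m³.
With the apex down, the centroid sits h/3 = 0.99/3 = 0.33 m below the base (the top edge), so the centroid depth is h_c = 6.01 + 0.33 = 6.34 m.
A = ½ × 2.44 × 0.99 = 1.2078 m².
Resultant F = γ·h_c·A = 7.79895 × 6.34 × 1.2078 = 59.7201 kN.
I_c = b·h³/36 = 2.44 × 0.99³/36 = 0.0657647 m⁴.
Centre of pressure: y_p = y_c + I_c/(y_c·A) = 6.34 + 0.0657647/(6.34 × 1.2078) = 6.34 + 0.00858833 = 6.34859 m along the plane.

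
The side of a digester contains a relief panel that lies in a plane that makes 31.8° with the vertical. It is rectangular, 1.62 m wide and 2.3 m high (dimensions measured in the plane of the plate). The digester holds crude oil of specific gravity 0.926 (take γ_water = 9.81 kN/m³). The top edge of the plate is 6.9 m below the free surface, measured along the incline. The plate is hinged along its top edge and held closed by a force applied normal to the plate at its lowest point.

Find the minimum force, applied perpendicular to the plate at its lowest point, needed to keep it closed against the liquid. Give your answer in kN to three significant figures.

P ≈ 121 kN

γ = 0.926 × 9.81 = 9.08406 kN/m³.
The plate makes 31.8° with the vertical, i.e. θ = 90° − 31.8° = 58.2° to the horizontal. Measuring y along the incline from the free-surface line, vertical depth h = y·sinθ with sinθ = 0.849893.
The centroid lies 2.3/2 = 1.15 m below the top edge, so y_c = 6.9 + 1.15 = 8.05 m and h_c = 8.05 × 0.849893 = 6.84164 m.
A = 1.62 × 2.3 = 3.726 m².
Resultant F = γ·h_c·A = 9.08406 × 6.84164 × 3.726 = 231.57 kN.
I_c = b·h³/12 = 1.62 × 2.3³/12 = 1.64254 m⁴.
Centre of pressure: y_p = y_c + I_c/(y_c·A) = 8.05 + 1.64254/(8.05 × 3.726) = 8.05 + 0.0547617 = 8.10476 m along the plane.
The resultant acts 1.15 + 0.0547617 = 1.20476 m (along the plate) below the hinge at the top edge, so the moment about the hinge is M = F × 1.20476 = 231.57 × 1.20476 = 278.986 kN·m.
A normal force at the bottom, 2.3 m from the hinge, must supply this moment: P = 278.986/2.3 = 121.298 kN.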